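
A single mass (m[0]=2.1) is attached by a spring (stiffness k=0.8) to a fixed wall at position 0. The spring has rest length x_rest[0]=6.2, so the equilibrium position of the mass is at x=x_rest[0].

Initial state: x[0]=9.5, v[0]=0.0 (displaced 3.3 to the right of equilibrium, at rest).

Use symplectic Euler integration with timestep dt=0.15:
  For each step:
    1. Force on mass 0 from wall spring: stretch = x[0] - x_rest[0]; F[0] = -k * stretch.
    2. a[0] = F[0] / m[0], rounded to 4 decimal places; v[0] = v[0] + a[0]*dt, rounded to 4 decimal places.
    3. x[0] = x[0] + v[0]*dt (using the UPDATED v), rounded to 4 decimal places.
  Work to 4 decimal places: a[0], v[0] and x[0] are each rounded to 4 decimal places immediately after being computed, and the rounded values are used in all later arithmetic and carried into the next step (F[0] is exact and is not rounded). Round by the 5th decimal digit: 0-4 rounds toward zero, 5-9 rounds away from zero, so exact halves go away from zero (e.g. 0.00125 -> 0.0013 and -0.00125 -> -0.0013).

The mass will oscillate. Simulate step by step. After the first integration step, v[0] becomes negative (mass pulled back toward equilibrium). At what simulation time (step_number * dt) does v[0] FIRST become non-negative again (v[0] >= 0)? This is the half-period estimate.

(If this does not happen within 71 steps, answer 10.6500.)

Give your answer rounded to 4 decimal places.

Step 0: x=[9.5000] v=[0.0000]
Step 1: x=[9.4717] v=[-0.1886]
Step 2: x=[9.4154] v=[-0.3756]
Step 3: x=[9.3315] v=[-0.5593]
Step 4: x=[9.2208] v=[-0.7383]
Step 5: x=[9.0842] v=[-0.9109]
Step 6: x=[8.9228] v=[-1.0757]
Step 7: x=[8.7381] v=[-1.2313]
Step 8: x=[8.5317] v=[-1.3763]
Step 9: x=[8.3053] v=[-1.5095]
Step 10: x=[8.0608] v=[-1.6298]
Step 11: x=[7.8004] v=[-1.7361]
Step 12: x=[7.5263] v=[-1.8276]
Step 13: x=[7.2408] v=[-1.9034]
Step 14: x=[6.9464] v=[-1.9629]
Step 15: x=[6.6456] v=[-2.0055]
Step 16: x=[6.3410] v=[-2.0310]
Step 17: x=[6.0351] v=[-2.0391]
Step 18: x=[5.7306] v=[-2.0297]
Step 19: x=[5.4302] v=[-2.0029]
Step 20: x=[5.1364] v=[-1.9589]
Step 21: x=[4.8517] v=[-1.8981]
Step 22: x=[4.5785] v=[-1.8211]
Step 23: x=[4.3192] v=[-1.7284]
Step 24: x=[4.0761] v=[-1.6209]
Step 25: x=[3.8512] v=[-1.4995]
Step 26: x=[3.6464] v=[-1.3653]
Step 27: x=[3.4635] v=[-1.2194]
Step 28: x=[3.3041] v=[-1.0630]
Step 29: x=[3.1695] v=[-0.8975]
Step 30: x=[3.0609] v=[-0.7243]
Step 31: x=[2.9792] v=[-0.5449]
Step 32: x=[2.9251] v=[-0.3609]
Step 33: x=[2.8990] v=[-0.1738]
Step 34: x=[2.9012] v=[0.0148]
First v>=0 after going negative at step 34, time=5.1000

Answer: 5.1000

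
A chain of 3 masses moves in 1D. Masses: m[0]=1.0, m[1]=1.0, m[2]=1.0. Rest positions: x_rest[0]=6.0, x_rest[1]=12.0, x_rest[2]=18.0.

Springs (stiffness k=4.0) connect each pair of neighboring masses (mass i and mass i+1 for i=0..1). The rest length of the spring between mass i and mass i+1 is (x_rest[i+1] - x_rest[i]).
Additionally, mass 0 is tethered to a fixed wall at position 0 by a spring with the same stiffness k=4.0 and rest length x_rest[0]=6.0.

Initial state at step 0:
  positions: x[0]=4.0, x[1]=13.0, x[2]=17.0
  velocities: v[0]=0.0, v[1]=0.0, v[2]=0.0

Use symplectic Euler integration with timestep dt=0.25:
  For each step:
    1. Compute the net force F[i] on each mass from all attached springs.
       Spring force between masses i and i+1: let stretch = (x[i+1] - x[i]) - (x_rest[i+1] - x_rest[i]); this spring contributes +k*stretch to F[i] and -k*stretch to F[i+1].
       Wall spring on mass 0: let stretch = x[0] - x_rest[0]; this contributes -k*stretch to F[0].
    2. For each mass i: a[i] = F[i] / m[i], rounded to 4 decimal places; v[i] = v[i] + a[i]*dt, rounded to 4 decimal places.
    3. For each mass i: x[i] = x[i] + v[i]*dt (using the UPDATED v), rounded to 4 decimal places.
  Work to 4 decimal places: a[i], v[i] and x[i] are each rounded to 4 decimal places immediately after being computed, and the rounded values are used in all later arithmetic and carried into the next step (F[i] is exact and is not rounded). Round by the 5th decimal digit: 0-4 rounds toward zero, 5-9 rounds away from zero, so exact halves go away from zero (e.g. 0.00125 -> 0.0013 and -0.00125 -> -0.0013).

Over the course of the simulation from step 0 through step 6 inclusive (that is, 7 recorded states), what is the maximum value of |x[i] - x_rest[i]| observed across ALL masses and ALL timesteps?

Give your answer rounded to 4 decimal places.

Answer: 2.0625

Derivation:
Step 0: x=[4.0000 13.0000 17.0000] v=[0.0000 0.0000 0.0000]
Step 1: x=[5.2500 11.7500 17.5000] v=[5.0000 -5.0000 2.0000]
Step 2: x=[6.8125 10.3125 18.0625] v=[6.2500 -5.7500 2.2500]
Step 3: x=[7.5469 9.9375 18.1875] v=[2.9375 -1.5000 0.5000]
Step 4: x=[6.9922 11.0274 17.7500] v=[-2.2188 4.3594 -1.7500]
Step 5: x=[5.6983 12.7891 17.1319] v=[-5.1758 7.0468 -2.4726]
Step 6: x=[4.7525 13.8638 16.9281] v=[-3.7833 4.2988 -0.8154]
Max displacement = 2.0625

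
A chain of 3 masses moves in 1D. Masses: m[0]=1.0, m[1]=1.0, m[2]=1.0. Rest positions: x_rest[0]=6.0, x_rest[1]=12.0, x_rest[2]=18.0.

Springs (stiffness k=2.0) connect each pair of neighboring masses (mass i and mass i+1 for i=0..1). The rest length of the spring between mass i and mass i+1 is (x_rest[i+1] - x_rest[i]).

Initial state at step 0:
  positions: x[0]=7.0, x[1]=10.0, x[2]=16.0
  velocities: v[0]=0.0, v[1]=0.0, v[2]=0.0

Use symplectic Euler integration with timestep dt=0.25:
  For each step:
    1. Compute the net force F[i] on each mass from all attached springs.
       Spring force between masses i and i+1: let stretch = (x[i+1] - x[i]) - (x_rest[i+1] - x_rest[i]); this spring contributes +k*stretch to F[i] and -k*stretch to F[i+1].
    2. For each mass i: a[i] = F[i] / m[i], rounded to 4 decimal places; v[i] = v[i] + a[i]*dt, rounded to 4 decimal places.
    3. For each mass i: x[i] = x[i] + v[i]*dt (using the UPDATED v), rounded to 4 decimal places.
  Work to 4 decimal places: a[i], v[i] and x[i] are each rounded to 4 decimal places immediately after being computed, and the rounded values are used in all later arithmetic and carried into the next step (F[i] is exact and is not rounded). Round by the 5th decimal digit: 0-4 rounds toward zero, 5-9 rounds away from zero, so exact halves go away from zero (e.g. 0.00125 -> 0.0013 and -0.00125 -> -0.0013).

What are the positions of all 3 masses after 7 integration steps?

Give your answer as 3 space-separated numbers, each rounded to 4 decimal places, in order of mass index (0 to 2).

Step 0: x=[7.0000 10.0000 16.0000] v=[0.0000 0.0000 0.0000]
Step 1: x=[6.6250 10.3750 16.0000] v=[-1.5000 1.5000 0.0000]
Step 2: x=[5.9688 10.9844 16.0469] v=[-2.6250 2.4375 0.1875]
Step 3: x=[5.1895 11.5997 16.2110] v=[-3.1172 2.4610 0.6563]
Step 4: x=[4.4615 11.9901 16.5487] v=[-2.9121 1.5616 1.3507]
Step 5: x=[3.9246 12.0093 17.0666] v=[-2.1478 0.0766 2.0714]
Step 6: x=[3.6482 11.6500 17.7023] v=[-1.1055 -1.4371 2.5428]
Step 7: x=[3.6221 11.0470 18.3315] v=[-0.1046 -2.4119 2.5167]

Answer: 3.6221 11.0470 18.3315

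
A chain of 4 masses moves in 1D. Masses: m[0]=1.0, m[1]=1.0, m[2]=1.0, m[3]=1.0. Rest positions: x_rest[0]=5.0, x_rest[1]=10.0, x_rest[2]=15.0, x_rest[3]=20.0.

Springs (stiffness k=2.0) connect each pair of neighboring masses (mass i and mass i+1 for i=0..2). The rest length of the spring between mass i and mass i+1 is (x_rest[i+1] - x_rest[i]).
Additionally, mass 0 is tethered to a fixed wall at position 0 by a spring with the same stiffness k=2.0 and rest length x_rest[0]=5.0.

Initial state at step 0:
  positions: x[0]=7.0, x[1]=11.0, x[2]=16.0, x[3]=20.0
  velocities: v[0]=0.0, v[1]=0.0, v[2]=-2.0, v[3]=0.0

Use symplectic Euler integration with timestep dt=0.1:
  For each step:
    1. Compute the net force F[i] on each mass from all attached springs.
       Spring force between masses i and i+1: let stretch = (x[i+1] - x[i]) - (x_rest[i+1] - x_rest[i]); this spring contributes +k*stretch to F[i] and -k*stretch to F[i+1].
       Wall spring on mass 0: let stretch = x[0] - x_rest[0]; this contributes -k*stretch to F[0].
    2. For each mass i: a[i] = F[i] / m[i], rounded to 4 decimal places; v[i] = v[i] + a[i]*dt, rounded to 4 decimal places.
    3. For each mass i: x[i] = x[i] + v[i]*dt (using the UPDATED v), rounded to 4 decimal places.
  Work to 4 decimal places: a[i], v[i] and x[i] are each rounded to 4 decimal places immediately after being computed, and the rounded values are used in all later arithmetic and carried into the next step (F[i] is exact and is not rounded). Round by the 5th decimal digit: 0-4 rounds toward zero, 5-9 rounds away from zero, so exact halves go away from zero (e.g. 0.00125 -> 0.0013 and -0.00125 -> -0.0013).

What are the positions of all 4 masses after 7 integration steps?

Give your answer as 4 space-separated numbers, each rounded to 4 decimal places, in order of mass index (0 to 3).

Step 0: x=[7.0000 11.0000 16.0000 20.0000] v=[0.0000 0.0000 -2.0000 0.0000]
Step 1: x=[6.9400 11.0200 15.7800 20.0200] v=[-0.6000 0.2000 -2.2000 0.2000]
Step 2: x=[6.8228 11.0536 15.5496 20.0552] v=[-1.1720 0.3360 -2.3040 0.3520]
Step 3: x=[6.6538 11.0925 15.3194 20.1003] v=[-1.6904 0.3890 -2.3021 0.4509]
Step 4: x=[6.4405 11.1272 15.1003 20.1498] v=[-2.1334 0.3466 -2.1913 0.4947]
Step 5: x=[6.1921 11.1476 14.9027 20.1983] v=[-2.4842 0.2039 -1.9760 0.4848]
Step 6: x=[5.9190 11.1440 14.7359 20.2409] v=[-2.7315 -0.0362 -1.6679 0.4257]
Step 7: x=[5.6320 11.1077 14.6074 20.2734] v=[-2.8703 -0.3628 -1.2853 0.3247]

Answer: 5.6320 11.1077 14.6074 20.2734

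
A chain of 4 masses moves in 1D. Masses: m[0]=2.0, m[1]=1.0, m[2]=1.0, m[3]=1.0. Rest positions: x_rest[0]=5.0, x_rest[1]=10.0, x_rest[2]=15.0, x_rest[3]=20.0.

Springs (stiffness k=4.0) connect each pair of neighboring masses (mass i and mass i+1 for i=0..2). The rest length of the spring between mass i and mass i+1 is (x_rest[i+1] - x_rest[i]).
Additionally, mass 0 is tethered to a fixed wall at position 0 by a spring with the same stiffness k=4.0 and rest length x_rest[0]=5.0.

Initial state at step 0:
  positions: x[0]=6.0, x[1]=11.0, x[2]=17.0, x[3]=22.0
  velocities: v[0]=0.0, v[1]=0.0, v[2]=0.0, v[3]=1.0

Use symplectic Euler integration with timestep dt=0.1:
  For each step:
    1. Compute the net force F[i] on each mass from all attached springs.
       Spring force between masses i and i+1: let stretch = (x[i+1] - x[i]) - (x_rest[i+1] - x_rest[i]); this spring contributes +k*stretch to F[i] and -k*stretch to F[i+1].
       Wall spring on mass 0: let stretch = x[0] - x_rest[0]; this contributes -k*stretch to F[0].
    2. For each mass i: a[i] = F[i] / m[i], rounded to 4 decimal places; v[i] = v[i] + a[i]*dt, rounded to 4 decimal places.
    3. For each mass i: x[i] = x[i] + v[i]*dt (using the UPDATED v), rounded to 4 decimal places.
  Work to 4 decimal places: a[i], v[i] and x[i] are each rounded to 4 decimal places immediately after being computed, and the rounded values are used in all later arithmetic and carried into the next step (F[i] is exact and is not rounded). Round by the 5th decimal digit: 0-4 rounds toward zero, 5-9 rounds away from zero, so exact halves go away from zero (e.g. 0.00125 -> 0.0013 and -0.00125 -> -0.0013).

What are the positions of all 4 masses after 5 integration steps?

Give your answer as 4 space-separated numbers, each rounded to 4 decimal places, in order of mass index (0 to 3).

Step 0: x=[6.0000 11.0000 17.0000 22.0000] v=[0.0000 0.0000 0.0000 1.0000]
Step 1: x=[5.9800 11.0400 16.9600 22.1000] v=[-0.2000 0.4000 -0.4000 1.0000]
Step 2: x=[5.9416 11.1144 16.8888 22.1944] v=[-0.3840 0.7440 -0.7120 0.9440]
Step 3: x=[5.8878 11.2129 16.7989 22.2766] v=[-0.5378 0.9846 -0.8995 0.8218]
Step 4: x=[5.8228 11.3218 16.7046 22.3397] v=[-0.6503 1.0890 -0.9428 0.6307]
Step 5: x=[5.7513 11.4261 16.6204 22.3774] v=[-0.7151 1.0425 -0.8419 0.3767]

Answer: 5.7513 11.4261 16.6204 22.3774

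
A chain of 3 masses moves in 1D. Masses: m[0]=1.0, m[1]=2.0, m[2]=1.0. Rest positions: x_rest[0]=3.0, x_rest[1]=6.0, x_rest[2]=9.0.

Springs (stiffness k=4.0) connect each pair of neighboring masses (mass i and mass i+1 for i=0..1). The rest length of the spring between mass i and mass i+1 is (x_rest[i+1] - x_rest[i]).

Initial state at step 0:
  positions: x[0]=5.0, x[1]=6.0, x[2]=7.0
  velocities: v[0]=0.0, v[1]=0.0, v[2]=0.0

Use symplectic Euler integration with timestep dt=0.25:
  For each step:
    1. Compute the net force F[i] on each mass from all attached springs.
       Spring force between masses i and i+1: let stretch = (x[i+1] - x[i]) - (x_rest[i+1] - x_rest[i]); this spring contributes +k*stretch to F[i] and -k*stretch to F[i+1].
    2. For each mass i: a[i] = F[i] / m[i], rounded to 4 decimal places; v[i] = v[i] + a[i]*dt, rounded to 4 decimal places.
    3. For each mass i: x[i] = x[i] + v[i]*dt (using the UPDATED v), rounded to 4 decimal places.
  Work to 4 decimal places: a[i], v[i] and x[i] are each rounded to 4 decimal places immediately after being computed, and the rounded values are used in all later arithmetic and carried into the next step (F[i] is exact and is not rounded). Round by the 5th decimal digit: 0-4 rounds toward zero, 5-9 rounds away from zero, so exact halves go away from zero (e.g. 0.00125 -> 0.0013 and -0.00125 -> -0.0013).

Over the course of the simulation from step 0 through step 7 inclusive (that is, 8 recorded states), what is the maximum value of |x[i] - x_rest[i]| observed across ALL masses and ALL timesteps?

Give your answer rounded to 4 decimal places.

Step 0: x=[5.0000 6.0000 7.0000] v=[0.0000 0.0000 0.0000]
Step 1: x=[4.5000 6.0000 7.5000] v=[-2.0000 0.0000 2.0000]
Step 2: x=[3.6250 6.0000 8.3750] v=[-3.5000 0.0000 3.5000]
Step 3: x=[2.5938 6.0000 9.4063] v=[-4.1250 0.0000 4.1250]
Step 4: x=[1.6641 6.0000 10.3360] v=[-3.7188 0.0001 3.7187]
Step 5: x=[1.0684 6.0001 10.9317] v=[-2.3829 0.0002 2.3827]
Step 6: x=[0.9556 6.0002 11.0445] v=[-0.4512 0.0002 0.4511]
Step 7: x=[1.3540 6.0002 10.6462] v=[1.5934 0.0001 -1.5932]
Max displacement = 2.0445

Answer: 2.0445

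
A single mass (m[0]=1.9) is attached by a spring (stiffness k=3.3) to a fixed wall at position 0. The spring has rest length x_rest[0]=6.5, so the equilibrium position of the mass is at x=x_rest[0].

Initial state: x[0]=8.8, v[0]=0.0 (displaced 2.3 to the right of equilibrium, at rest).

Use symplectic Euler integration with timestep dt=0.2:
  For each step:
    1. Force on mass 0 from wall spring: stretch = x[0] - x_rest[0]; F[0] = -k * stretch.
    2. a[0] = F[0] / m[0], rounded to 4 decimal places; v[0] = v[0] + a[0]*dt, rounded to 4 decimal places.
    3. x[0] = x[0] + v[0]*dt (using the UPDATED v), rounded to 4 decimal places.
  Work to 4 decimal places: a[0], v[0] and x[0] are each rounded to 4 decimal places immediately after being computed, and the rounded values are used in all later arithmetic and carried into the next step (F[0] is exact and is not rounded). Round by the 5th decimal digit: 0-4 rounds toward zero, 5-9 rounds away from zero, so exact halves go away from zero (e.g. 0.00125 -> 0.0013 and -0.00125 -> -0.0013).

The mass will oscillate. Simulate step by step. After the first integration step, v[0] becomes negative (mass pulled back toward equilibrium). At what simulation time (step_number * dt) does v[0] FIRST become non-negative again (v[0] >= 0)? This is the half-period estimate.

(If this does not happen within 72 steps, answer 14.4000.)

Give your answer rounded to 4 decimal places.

Answer: 2.4000

Derivation:
Step 0: x=[8.8000] v=[0.0000]
Step 1: x=[8.6402] v=[-0.7989]
Step 2: x=[8.3317] v=[-1.5423]
Step 3: x=[7.8960] v=[-2.1786]
Step 4: x=[7.3633] v=[-2.6635]
Step 5: x=[6.7706] v=[-2.9634]
Step 6: x=[6.1591] v=[-3.0574]
Step 7: x=[5.5713] v=[-2.9390]
Step 8: x=[5.0480] v=[-2.6164]
Step 9: x=[4.6256] v=[-2.1120]
Step 10: x=[4.3334] v=[-1.4609]
Step 11: x=[4.1917] v=[-0.7083]
Step 12: x=[4.2104] v=[0.0935]
First v>=0 after going negative at step 12, time=2.4000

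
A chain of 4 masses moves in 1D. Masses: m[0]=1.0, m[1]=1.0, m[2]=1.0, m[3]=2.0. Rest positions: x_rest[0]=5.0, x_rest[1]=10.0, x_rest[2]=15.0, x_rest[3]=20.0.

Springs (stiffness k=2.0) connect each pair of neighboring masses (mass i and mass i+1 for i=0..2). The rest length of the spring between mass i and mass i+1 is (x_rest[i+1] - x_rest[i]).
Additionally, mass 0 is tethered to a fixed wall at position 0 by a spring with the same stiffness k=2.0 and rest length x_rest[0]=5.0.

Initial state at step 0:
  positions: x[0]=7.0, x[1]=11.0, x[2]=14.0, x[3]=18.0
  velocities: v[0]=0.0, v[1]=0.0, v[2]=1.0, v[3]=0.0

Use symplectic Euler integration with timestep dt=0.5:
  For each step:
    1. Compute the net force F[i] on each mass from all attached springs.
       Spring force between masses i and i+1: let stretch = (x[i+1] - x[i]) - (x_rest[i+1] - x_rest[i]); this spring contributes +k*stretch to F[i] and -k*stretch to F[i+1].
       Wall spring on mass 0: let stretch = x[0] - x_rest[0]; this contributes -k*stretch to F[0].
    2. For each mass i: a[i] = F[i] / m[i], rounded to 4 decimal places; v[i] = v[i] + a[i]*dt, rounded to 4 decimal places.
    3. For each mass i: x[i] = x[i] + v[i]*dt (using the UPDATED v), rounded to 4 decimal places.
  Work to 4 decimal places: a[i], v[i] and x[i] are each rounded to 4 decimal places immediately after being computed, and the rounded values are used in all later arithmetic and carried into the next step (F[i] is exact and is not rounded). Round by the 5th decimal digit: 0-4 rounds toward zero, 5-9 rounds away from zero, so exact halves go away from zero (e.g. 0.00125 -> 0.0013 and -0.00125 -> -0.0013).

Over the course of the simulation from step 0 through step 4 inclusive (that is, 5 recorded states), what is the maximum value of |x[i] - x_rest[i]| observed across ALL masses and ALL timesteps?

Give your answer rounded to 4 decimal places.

Answer: 2.0156

Derivation:
Step 0: x=[7.0000 11.0000 14.0000 18.0000] v=[0.0000 0.0000 1.0000 0.0000]
Step 1: x=[5.5000 10.5000 15.0000 18.2500] v=[-3.0000 -1.0000 2.0000 0.5000]
Step 2: x=[3.7500 9.7500 15.3750 18.9375] v=[-3.5000 -1.5000 0.7500 1.3750]
Step 3: x=[3.1250 8.8125 14.7188 19.9844] v=[-1.2500 -1.8750 -1.3125 2.0938]
Step 4: x=[3.7813 7.9844 13.7422 20.9649] v=[1.3125 -1.6562 -1.9532 1.9610]
Max displacement = 2.0156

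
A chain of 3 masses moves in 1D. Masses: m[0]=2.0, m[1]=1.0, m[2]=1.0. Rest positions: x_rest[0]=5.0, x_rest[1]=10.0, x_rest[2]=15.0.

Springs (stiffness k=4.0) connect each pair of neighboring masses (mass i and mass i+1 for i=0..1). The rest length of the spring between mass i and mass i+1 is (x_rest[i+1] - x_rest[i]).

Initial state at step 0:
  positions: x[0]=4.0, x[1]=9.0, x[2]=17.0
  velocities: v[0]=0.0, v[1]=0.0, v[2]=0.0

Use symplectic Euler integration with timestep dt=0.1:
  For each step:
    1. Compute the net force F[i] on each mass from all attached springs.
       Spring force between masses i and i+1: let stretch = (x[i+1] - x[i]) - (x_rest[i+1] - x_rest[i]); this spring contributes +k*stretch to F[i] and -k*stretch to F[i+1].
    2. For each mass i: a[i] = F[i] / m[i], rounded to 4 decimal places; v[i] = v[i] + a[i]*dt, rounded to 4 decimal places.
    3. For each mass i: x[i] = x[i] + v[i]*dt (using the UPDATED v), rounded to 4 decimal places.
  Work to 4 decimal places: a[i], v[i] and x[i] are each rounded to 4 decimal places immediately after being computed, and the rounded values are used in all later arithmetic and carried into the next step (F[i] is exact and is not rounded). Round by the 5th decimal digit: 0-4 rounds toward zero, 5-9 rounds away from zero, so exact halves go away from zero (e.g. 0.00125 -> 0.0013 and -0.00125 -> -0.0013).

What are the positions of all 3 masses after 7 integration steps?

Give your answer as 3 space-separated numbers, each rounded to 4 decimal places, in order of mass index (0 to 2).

Step 0: x=[4.0000 9.0000 17.0000] v=[0.0000 0.0000 0.0000]
Step 1: x=[4.0000 9.1200 16.8800] v=[0.0000 1.2000 -1.2000]
Step 2: x=[4.0024 9.3456 16.6496] v=[0.0240 2.2560 -2.3040]
Step 3: x=[4.0117 9.6496 16.3270] v=[0.0926 3.0403 -3.2256]
Step 4: x=[4.0337 9.9952 15.9373] v=[0.2202 3.4561 -3.8966]
Step 5: x=[4.0750 10.3400 15.5100] v=[0.4125 3.4483 -4.2734]
Step 6: x=[4.1416 10.6410 15.0759] v=[0.6655 3.0103 -4.3414]
Step 7: x=[4.2381 10.8595 14.6644] v=[0.9654 2.1845 -4.1154]

Answer: 4.2381 10.8595 14.6644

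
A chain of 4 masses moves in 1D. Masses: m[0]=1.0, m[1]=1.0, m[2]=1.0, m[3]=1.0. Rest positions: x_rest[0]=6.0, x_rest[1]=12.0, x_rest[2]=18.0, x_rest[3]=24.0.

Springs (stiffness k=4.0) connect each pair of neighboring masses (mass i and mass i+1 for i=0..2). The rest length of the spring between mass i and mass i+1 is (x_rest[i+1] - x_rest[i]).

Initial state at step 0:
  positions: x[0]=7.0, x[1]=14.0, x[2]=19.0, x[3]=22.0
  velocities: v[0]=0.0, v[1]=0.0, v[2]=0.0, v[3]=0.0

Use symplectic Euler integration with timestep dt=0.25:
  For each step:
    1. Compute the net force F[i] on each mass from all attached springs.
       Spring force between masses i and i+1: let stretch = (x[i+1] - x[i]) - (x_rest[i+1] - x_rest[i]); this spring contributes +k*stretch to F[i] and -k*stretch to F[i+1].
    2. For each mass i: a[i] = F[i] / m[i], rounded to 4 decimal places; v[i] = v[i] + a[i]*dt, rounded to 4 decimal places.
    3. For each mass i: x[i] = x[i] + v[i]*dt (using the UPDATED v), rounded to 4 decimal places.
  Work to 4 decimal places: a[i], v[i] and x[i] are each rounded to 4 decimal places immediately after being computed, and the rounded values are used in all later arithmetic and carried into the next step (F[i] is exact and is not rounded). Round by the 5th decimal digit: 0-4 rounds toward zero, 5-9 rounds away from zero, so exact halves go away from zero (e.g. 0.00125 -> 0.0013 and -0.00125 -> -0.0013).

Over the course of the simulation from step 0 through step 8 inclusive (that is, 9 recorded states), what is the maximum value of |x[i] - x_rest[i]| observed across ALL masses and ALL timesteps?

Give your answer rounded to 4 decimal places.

Answer: 2.1328

Derivation:
Step 0: x=[7.0000 14.0000 19.0000 22.0000] v=[0.0000 0.0000 0.0000 0.0000]
Step 1: x=[7.2500 13.5000 18.5000 22.7500] v=[1.0000 -2.0000 -2.0000 3.0000]
Step 2: x=[7.5625 12.6875 17.8125 23.9375] v=[1.2500 -3.2500 -2.7500 4.7500]
Step 3: x=[7.6563 11.8750 17.3750 25.0938] v=[0.3750 -3.2500 -1.7500 4.6250]
Step 4: x=[7.3047 11.3828 17.4922 25.8204] v=[-1.4063 -1.9687 0.4688 2.9062]
Step 5: x=[6.4727 11.3985 18.1641 25.9649] v=[-3.3282 0.0626 2.6876 0.5780]
Step 6: x=[5.3721 11.8741 19.0948 25.6592] v=[-4.4024 1.9024 3.7228 -1.2228]
Step 7: x=[4.3970 12.5294 19.8614 25.2124] v=[-3.9004 2.6211 3.0665 -1.7872]
Step 8: x=[3.9550 12.9846 20.1328 24.9279] v=[-1.7680 1.8207 1.0855 -1.1382]
Max displacement = 2.1328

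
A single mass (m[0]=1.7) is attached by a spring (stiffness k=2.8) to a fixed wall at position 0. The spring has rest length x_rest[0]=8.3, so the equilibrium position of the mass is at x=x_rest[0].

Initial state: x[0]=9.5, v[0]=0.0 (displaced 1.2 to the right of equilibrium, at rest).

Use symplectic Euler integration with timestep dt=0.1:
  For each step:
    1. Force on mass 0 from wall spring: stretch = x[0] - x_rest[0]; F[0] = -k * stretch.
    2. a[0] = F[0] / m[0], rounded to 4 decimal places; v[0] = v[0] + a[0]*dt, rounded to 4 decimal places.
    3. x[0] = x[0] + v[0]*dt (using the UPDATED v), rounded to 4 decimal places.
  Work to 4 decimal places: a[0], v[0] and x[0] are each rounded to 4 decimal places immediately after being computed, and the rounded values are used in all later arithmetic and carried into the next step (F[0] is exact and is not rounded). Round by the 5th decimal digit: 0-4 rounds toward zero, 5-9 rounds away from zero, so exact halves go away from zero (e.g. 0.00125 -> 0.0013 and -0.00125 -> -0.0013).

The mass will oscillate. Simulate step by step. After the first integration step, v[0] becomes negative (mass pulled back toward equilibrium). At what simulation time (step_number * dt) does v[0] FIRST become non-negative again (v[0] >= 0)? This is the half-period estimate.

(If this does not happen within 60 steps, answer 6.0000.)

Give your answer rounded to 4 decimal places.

Answer: 2.5000

Derivation:
Step 0: x=[9.5000] v=[0.0000]
Step 1: x=[9.4802] v=[-0.1977]
Step 2: x=[9.4410] v=[-0.3921]
Step 3: x=[9.3830] v=[-0.5800]
Step 4: x=[9.3072] v=[-0.7584]
Step 5: x=[9.2148] v=[-0.9243]
Step 6: x=[9.1073] v=[-1.0750]
Step 7: x=[8.9865] v=[-1.2080]
Step 8: x=[8.8544] v=[-1.3211]
Step 9: x=[8.7132] v=[-1.4124]
Step 10: x=[8.5652] v=[-1.4805]
Step 11: x=[8.4128] v=[-1.5242]
Step 12: x=[8.2585] v=[-1.5428]
Step 13: x=[8.1049] v=[-1.5360]
Step 14: x=[7.9545] v=[-1.5039]
Step 15: x=[7.8098] v=[-1.4470]
Step 16: x=[7.6732] v=[-1.3663]
Step 17: x=[7.5469] v=[-1.2631]
Step 18: x=[7.4330] v=[-1.1391]
Step 19: x=[7.3334] v=[-0.9963]
Step 20: x=[7.2497] v=[-0.8371]
Step 21: x=[7.1833] v=[-0.6641]
Step 22: x=[7.1353] v=[-0.4802]
Step 23: x=[7.1065] v=[-0.2884]
Step 24: x=[7.0973] v=[-0.0918]
Step 25: x=[7.1079] v=[0.1063]
First v>=0 after going negative at step 25, time=2.5000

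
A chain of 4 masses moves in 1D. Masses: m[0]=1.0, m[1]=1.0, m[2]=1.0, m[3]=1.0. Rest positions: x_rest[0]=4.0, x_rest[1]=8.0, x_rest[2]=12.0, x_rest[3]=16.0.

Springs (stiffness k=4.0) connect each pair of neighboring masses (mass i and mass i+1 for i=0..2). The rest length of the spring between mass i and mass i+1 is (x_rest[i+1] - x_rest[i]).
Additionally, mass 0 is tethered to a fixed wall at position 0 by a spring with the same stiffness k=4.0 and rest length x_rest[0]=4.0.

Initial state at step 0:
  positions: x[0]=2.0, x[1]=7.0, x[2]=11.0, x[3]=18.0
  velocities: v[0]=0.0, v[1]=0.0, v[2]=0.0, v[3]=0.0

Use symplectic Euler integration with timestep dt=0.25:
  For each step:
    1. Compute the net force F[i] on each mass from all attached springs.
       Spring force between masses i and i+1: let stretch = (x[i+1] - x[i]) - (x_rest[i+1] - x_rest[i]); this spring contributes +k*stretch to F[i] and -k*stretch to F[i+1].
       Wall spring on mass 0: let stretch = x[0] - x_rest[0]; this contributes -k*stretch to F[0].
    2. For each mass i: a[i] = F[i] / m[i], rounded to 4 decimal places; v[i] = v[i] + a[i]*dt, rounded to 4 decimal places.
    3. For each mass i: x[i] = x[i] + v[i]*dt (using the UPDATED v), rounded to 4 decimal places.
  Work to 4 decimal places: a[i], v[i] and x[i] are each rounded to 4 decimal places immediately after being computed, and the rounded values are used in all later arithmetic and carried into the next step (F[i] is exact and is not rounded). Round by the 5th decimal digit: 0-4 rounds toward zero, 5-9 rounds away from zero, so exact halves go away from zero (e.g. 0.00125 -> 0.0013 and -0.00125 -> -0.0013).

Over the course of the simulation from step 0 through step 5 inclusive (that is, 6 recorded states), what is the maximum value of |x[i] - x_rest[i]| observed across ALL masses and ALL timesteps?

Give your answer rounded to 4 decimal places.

Answer: 2.1739

Derivation:
Step 0: x=[2.0000 7.0000 11.0000 18.0000] v=[0.0000 0.0000 0.0000 0.0000]
Step 1: x=[2.7500 6.7500 11.7500 17.2500] v=[3.0000 -1.0000 3.0000 -3.0000]
Step 2: x=[3.8125 6.7500 12.6250 16.1250] v=[4.2500 0.0000 3.5000 -4.5000]
Step 3: x=[4.6563 7.4844 12.9063 15.1250] v=[3.3750 2.9375 1.1250 -4.0000]
Step 4: x=[5.0430 8.8672 12.3868 14.5703] v=[1.5468 5.5313 -2.0782 -2.2187]
Step 5: x=[5.1250 10.1739 11.5332 14.4698] v=[0.3280 5.2267 -3.4143 -0.4022]
Max displacement = 2.1739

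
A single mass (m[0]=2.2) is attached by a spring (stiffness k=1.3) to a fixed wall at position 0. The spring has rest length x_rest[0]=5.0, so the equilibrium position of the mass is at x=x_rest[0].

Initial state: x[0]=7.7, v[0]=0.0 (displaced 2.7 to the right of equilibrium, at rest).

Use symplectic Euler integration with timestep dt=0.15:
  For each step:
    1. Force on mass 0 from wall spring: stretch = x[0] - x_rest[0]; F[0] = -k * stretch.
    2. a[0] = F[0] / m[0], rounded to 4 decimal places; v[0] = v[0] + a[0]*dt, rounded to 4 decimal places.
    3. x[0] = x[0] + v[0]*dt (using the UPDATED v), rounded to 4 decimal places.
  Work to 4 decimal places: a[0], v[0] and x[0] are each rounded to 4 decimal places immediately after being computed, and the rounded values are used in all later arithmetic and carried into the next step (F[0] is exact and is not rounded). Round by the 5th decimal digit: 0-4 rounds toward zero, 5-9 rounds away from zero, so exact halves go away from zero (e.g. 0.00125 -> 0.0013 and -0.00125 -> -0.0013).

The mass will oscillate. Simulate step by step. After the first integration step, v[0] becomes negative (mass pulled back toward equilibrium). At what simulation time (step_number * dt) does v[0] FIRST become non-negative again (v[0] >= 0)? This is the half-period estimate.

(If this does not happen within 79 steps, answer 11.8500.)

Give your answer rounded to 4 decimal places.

Answer: 4.2000

Derivation:
Step 0: x=[7.7000] v=[0.0000]
Step 1: x=[7.6641] v=[-0.2393]
Step 2: x=[7.5928] v=[-0.4754]
Step 3: x=[7.4870] v=[-0.7052]
Step 4: x=[7.3482] v=[-0.9256]
Step 5: x=[7.1781] v=[-1.1337]
Step 6: x=[6.9791] v=[-1.3268]
Step 7: x=[6.7538] v=[-1.5022]
Step 8: x=[6.5052] v=[-1.6576]
Step 9: x=[6.2366] v=[-1.7910]
Step 10: x=[5.9515] v=[-1.9006]
Step 11: x=[5.6538] v=[-1.9849]
Step 12: x=[5.3474] v=[-2.0428]
Step 13: x=[5.0364] v=[-2.0736]
Step 14: x=[4.7249] v=[-2.0768]
Step 15: x=[4.4170] v=[-2.0524]
Step 16: x=[4.1169] v=[-2.0007]
Step 17: x=[3.8285] v=[-1.9224]
Step 18: x=[3.5557] v=[-1.8186]
Step 19: x=[3.3021] v=[-1.6906]
Step 20: x=[3.0711] v=[-1.5401]
Step 21: x=[2.8657] v=[-1.3691]
Step 22: x=[2.6887] v=[-1.1799]
Step 23: x=[2.5425] v=[-0.9750]
Step 24: x=[2.4289] v=[-0.7572]
Step 25: x=[2.3495] v=[-0.5293]
Step 26: x=[2.3053] v=[-0.2944]
Step 27: x=[2.2970] v=[-0.0556]
Step 28: x=[2.3246] v=[0.1840]
First v>=0 after going negative at step 28, time=4.2000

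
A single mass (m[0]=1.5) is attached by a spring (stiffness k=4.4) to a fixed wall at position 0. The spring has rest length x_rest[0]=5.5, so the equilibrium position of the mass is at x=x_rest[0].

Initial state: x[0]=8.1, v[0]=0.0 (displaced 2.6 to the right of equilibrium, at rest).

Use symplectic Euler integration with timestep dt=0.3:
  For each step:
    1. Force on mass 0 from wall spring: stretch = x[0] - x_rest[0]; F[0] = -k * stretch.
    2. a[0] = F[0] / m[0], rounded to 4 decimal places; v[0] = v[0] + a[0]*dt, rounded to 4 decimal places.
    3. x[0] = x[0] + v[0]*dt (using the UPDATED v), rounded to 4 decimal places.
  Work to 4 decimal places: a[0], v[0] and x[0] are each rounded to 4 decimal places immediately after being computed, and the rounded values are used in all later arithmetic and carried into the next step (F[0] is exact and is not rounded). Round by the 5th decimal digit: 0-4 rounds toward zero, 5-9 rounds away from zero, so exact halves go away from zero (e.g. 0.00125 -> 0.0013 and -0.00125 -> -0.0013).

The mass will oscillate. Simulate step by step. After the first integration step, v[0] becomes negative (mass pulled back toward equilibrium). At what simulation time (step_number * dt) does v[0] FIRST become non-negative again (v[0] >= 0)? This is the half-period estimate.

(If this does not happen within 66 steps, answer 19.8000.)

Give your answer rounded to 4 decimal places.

Step 0: x=[8.1000] v=[0.0000]
Step 1: x=[7.4136] v=[-2.2880]
Step 2: x=[6.2220] v=[-3.9720]
Step 3: x=[4.8398] v=[-4.6074]
Step 4: x=[3.6319] v=[-4.0264]
Step 5: x=[2.9172] v=[-2.3825]
Step 6: x=[2.8843] v=[-0.1096]
Step 7: x=[3.5420] v=[2.1922]
First v>=0 after going negative at step 7, time=2.1000

Answer: 2.1000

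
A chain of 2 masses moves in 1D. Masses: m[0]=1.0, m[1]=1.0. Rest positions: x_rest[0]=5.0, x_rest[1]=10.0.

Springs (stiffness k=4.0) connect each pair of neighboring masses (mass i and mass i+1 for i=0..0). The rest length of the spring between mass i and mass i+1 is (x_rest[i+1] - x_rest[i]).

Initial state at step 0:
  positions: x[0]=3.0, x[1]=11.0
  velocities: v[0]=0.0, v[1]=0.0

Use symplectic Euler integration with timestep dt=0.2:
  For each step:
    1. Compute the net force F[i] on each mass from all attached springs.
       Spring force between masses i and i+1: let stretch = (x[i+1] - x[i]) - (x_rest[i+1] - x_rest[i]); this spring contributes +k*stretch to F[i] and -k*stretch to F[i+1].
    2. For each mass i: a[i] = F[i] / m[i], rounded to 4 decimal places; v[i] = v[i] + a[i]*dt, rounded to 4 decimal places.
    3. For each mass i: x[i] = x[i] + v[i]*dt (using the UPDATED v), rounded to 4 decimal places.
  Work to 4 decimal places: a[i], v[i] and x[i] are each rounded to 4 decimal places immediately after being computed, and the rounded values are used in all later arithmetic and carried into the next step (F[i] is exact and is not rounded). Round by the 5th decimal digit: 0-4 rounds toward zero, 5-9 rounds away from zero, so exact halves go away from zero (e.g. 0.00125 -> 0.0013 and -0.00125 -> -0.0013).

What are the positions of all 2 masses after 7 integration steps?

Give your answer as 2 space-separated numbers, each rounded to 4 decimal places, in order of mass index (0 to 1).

Answer: 5.1249 8.8751

Derivation:
Step 0: x=[3.0000 11.0000] v=[0.0000 0.0000]
Step 1: x=[3.4800 10.5200] v=[2.4000 -2.4000]
Step 2: x=[4.2864 9.7136] v=[4.0320 -4.0320]
Step 3: x=[5.1612 8.8388] v=[4.3738 -4.3738]
Step 4: x=[5.8244 8.1756] v=[3.3159 -3.3159]
Step 5: x=[6.0638 7.9362] v=[1.1969 -1.1969]
Step 6: x=[5.8028 8.1972] v=[-1.3052 1.3052]
Step 7: x=[5.1249 8.8751] v=[-3.3897 3.3897]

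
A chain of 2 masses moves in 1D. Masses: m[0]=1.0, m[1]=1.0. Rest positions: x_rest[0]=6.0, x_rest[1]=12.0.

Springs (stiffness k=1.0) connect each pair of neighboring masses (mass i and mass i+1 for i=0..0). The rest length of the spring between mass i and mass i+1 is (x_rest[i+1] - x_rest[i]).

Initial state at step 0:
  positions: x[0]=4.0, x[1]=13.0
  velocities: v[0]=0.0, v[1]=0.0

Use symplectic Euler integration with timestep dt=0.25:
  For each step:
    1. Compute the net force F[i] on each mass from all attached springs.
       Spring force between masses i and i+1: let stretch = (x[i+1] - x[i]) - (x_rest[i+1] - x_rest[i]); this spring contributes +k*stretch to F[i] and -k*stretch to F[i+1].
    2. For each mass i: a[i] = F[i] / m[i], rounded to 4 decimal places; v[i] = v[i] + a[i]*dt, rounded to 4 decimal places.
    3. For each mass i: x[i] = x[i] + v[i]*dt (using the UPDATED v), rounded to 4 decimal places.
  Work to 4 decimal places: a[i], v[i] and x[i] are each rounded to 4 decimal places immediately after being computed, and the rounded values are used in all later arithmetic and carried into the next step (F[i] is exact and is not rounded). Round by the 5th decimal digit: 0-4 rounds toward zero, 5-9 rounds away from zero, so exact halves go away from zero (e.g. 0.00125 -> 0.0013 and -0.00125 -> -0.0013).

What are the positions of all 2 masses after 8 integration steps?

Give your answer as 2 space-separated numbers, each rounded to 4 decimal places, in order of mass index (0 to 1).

Answer: 7.0131 9.9871

Derivation:
Step 0: x=[4.0000 13.0000] v=[0.0000 0.0000]
Step 1: x=[4.1875 12.8125] v=[0.7500 -0.7500]
Step 2: x=[4.5391 12.4609] v=[1.4063 -1.4063]
Step 3: x=[5.0108 11.9892] v=[1.8868 -1.8868]
Step 4: x=[5.5437 11.4564] v=[2.1314 -2.1314]
Step 5: x=[6.0711 10.9290] v=[2.1096 -2.1096]
Step 6: x=[6.5271 10.4730] v=[1.8241 -1.8241]
Step 7: x=[6.8548 10.1454] v=[1.3106 -1.3106]
Step 8: x=[7.0131 9.9871] v=[0.6333 -0.6333]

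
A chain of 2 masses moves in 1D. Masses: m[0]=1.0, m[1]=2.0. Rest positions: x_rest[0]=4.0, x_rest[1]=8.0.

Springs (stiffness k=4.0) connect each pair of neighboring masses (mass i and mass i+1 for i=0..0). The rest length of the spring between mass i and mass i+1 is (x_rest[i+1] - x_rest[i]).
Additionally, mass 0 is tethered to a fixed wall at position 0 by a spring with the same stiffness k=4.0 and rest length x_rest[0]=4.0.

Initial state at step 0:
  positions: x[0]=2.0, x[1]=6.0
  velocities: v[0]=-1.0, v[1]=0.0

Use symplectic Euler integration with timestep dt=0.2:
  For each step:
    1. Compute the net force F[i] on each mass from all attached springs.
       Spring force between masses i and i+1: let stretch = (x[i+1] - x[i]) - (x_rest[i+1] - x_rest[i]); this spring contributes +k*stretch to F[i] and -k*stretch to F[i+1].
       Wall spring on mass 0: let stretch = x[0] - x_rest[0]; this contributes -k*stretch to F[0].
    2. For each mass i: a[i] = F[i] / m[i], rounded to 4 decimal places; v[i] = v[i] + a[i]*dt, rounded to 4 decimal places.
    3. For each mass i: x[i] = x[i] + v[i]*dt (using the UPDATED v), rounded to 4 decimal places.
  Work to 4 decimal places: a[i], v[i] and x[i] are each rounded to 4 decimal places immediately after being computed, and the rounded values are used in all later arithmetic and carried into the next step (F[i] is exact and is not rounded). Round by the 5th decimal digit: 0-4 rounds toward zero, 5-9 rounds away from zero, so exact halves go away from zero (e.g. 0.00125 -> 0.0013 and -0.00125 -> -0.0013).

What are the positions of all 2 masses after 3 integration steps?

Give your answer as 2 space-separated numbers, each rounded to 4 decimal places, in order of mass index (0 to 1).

Answer: 3.0778 6.0602

Derivation:
Step 0: x=[2.0000 6.0000] v=[-1.0000 0.0000]
Step 1: x=[2.1200 6.0000] v=[0.6000 0.0000]
Step 2: x=[2.5216 6.0096] v=[2.0080 0.0480]
Step 3: x=[3.0778 6.0602] v=[2.7811 0.2528]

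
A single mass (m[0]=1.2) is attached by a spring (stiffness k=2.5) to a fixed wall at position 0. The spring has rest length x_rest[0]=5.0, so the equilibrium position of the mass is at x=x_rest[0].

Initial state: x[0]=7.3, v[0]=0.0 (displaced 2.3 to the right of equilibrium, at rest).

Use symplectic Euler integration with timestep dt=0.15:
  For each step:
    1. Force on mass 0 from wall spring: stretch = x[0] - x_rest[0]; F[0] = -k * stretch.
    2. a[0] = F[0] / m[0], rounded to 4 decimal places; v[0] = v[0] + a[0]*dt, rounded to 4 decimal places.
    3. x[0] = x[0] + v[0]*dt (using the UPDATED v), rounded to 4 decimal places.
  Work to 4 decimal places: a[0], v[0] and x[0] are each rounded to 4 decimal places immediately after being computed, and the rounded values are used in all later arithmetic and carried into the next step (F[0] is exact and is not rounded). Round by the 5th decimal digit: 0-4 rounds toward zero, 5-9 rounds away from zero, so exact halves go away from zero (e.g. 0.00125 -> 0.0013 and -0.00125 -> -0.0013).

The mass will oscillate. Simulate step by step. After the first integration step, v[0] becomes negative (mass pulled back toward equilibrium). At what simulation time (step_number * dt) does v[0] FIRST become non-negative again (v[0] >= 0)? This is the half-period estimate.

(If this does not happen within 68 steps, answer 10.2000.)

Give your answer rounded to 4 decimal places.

Answer: 2.2500

Derivation:
Step 0: x=[7.3000] v=[0.0000]
Step 1: x=[7.1922] v=[-0.7188]
Step 2: x=[6.9816] v=[-1.4039]
Step 3: x=[6.6781] v=[-2.0231]
Step 4: x=[6.2960] v=[-2.5475]
Step 5: x=[5.8531] v=[-2.9525]
Step 6: x=[5.3702] v=[-3.2191]
Step 7: x=[4.8700] v=[-3.3348]
Step 8: x=[4.3759] v=[-3.2942]
Step 9: x=[3.9110] v=[-3.0992]
Step 10: x=[3.4972] v=[-2.7589]
Step 11: x=[3.1538] v=[-2.2893]
Step 12: x=[2.8969] v=[-1.7124]
Step 13: x=[2.7386] v=[-1.0552]
Step 14: x=[2.6863] v=[-0.3485]
Step 15: x=[2.7425] v=[0.3745]
First v>=0 after going negative at step 15, time=2.2500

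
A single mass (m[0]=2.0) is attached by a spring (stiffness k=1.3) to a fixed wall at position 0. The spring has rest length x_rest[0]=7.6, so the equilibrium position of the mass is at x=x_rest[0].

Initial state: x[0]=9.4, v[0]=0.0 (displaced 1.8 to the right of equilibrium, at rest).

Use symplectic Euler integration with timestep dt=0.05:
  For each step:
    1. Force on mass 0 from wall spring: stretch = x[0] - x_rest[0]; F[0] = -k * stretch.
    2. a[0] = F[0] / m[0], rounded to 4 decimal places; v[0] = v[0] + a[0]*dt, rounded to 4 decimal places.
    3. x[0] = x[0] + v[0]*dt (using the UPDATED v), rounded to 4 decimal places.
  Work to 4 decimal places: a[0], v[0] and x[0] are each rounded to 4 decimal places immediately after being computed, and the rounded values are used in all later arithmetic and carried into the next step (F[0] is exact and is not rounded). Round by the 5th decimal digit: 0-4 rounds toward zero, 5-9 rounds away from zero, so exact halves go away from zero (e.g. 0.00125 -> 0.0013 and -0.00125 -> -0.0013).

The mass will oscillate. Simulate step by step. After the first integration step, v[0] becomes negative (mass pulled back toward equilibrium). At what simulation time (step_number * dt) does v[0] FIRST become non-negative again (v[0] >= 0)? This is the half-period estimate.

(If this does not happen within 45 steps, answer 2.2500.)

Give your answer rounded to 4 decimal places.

Answer: 2.2500

Derivation:
Step 0: x=[9.4000] v=[0.0000]
Step 1: x=[9.3971] v=[-0.0585]
Step 2: x=[9.3913] v=[-0.1169]
Step 3: x=[9.3825] v=[-0.1751]
Step 4: x=[9.3709] v=[-0.2330]
Step 5: x=[9.3564] v=[-0.2906]
Step 6: x=[9.3390] v=[-0.3477]
Step 7: x=[9.3188] v=[-0.4042]
Step 8: x=[9.2958] v=[-0.4601]
Step 9: x=[9.2700] v=[-0.5152]
Step 10: x=[9.2415] v=[-0.5695]
Step 11: x=[9.2104] v=[-0.6229]
Step 12: x=[9.1766] v=[-0.6752]
Step 13: x=[9.1403] v=[-0.7264]
Step 14: x=[9.1015] v=[-0.7765]
Step 15: x=[9.0602] v=[-0.8253]
Step 16: x=[9.0166] v=[-0.8728]
Step 17: x=[8.9707] v=[-0.9188]
Step 18: x=[8.9225] v=[-0.9634]
Step 19: x=[8.8722] v=[-1.0064]
Step 20: x=[8.8198] v=[-1.0477]
Step 21: x=[8.7654] v=[-1.0873]
Step 22: x=[8.7091] v=[-1.1252]
Step 23: x=[8.6510] v=[-1.1612]
Step 24: x=[8.5912] v=[-1.1954]
Step 25: x=[8.5298] v=[-1.2276]
Step 26: x=[8.4669] v=[-1.2578]
Step 27: x=[8.4026] v=[-1.2860]
Step 28: x=[8.3370] v=[-1.3121]
Step 29: x=[8.2702] v=[-1.3361]
Step 30: x=[8.2023] v=[-1.3579]
Step 31: x=[8.1334] v=[-1.3775]
Step 32: x=[8.0637] v=[-1.3948]
Step 33: x=[7.9932] v=[-1.4099]
Step 34: x=[7.9221] v=[-1.4227]
Step 35: x=[7.8504] v=[-1.4332]
Step 36: x=[7.7783] v=[-1.4413]
Step 37: x=[7.7059] v=[-1.4471]
Step 38: x=[7.6334] v=[-1.4505]
Step 39: x=[7.5608] v=[-1.4516]
Step 40: x=[7.4883] v=[-1.4503]
Step 41: x=[7.4160] v=[-1.4467]
Step 42: x=[7.3440] v=[-1.4407]
Step 43: x=[7.2724] v=[-1.4324]
Step 44: x=[7.2013] v=[-1.4218]
Step 45: x=[7.1309] v=[-1.4088]
v[0] did not become non-negative within 45 steps; using fallback time=2.2500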